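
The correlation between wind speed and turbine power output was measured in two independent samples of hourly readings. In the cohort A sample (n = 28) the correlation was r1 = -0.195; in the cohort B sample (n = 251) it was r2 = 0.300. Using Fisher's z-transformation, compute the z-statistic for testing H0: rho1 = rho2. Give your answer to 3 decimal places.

z1 = atanh(-0.195) = -0.197530,  z2 = atanh(0.300) = 0.309520
SE = √(1/(n1−3) + 1/(n2−3)) = √(1/25 + 1/248) = √(0.0400000 + 0.0040323) = √0.0440323 = 0.209839
z = (z1 − z2)/SE = (-0.197530 − 0.309520) / 0.209839 = -0.507050 / 0.209839 = -2.416

-2.416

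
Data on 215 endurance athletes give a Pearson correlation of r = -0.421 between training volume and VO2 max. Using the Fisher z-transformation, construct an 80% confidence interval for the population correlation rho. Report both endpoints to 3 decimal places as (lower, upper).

z_r = atanh(-0.421) = -0.448907;  SE = 1/√(n−3) = 1/√212 = 0.068680
z-limits: -0.448907 ± 1.282·0.068680 = -0.448907 ± 0.088048 = [-0.536955, -0.360859]
ρ-limits: (tanh -0.536955, tanh -0.360859) = (-0.491, -0.346)

(-0.491, -0.346)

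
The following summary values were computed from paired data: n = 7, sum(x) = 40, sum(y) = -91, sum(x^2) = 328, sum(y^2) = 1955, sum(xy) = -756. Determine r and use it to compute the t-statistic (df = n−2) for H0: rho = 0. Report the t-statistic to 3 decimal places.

-3.636

Numerator: nΣxy − (Σx)(Σy) = 7·(-756) − (40)(-91) = -1652
Denominator: √[(nΣx²−(Σx)²)(nΣy²−(Σy)²)]
  nΣx²−(Σx)² = 7·328 − 1600 = 696;  nΣy²−(Σy)² = 7·1955 − 8281 = 5404
  √(696·5404) = √3761184 = 1939.3772
r = -1652 / 1939.3772 = -0.8518
t = r·√(n−2)/√(1−r²) = -0.8518·√5 / √(1−0.725563) = -1.904683 / 0.523867 = -3.636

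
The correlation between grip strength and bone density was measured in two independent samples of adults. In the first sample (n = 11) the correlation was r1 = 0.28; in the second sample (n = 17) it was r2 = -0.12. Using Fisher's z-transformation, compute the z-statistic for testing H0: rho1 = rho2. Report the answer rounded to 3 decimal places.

0.921

z1 = atanh(0.28) = 0.287682,  z2 = atanh(-0.12) = -0.120581
SE = √(1/(n1−3) + 1/(n2−3)) = √(1/8 + 1/14) = √(0.1250000 + 0.0714286) = √0.1964286 = 0.443203
z = (z1 − z2)/SE = (0.287682 − (-0.120581)) / 0.443203 = 0.408263 / 0.443203 = 0.921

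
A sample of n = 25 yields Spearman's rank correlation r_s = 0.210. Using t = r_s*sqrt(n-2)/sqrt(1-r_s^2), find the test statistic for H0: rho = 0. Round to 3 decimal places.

t = r_s·√(n−2) / √(1−r_s²) with r_s = 0.210, n = 25
  = 0.210·√23 / √(1 − 0.044100)
  = 0.210·4.795832 / 0.977701
  = 1.007125 / 0.977701 = 1.030

1.030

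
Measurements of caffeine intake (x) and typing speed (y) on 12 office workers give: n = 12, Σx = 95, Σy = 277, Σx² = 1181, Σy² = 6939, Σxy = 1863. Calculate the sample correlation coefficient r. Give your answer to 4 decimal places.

-0.6824

Numerator: nΣxy − (Σx)(Σy) = 12·1863 − (95)(277) = -3959
Denominator: √[(nΣx²−(Σx)²)(nΣy²−(Σy)²)]
  nΣx²−(Σx)² = 12·1181 − 9025 = 5147;  nΣy²−(Σy)² = 12·6939 − 76729 = 6539
  √(5147·6539) = √33656233 = 5801.3992
r = -3959 / 5801.3992 = -0.6824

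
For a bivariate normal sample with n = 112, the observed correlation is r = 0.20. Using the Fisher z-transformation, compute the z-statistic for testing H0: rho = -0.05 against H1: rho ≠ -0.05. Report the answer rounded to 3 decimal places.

z_r = atanh(0.20) = 0.202733,  z_0 = atanh(-0.05) = -0.050042
SE = 1/√(n−3) = 1/√109 = 0.095783
z = (z_r − z_0)/SE = (0.202733 − (-0.050042)) / 0.095783 = 0.252775 / 0.095783 = 2.639

2.639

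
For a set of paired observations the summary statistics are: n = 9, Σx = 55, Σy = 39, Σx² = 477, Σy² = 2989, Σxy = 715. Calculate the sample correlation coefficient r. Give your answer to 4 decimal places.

S_xy = nΣxy − ΣxΣy = 9·715 − 55·39 = 6435 − 2145 = 4290
S_xx = nΣx² − (Σx)² = 9·477 − 55² = 4293 − 3025 = 1268
S_yy = nΣy² − (Σy)² = 9·2989 − 39² = 26901 − 1521 = 25380
r = S_xy / √(S_xx·S_yy) = 4290 / √(1268·25380) = 4290 / √32181840 = 4290 / 5672.9040 = 0.7562

0.7562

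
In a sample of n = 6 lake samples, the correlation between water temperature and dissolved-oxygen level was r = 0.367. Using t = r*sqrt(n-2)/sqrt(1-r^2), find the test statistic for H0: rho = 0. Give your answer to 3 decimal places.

0.789

1 − r² = 1 − 0.134689 = 0.865311;  √(1−r²) = 0.930221
√(n−2) = √4 = 2.000000
t = r·√(n−2)/√(1−r²) = 0.367 · 2.000000 / 0.930221 = 0.789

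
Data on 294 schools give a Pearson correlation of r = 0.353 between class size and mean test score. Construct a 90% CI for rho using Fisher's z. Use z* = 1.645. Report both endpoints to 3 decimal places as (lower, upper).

Fisher z: z_r = atanh(r) = ½·ln((1+0.353)/(1−0.353)) = 0.368867
SE(z) = 1/√(n−3) = 1/√291 = 0.058621
90% ⇒ z* = 1.645; margin = 1.645·0.058621 = 0.096432
CI on z-scale: (0.272435, 0.465299)
Back-transform: tanh(0.272435) = 0.265889, tanh(0.465299) = 0.434393

(0.266, 0.434)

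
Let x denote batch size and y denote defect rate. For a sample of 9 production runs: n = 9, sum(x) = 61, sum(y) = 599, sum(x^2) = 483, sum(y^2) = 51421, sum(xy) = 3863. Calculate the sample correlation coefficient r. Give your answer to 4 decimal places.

S_xy = nΣxy − ΣxΣy = 9·3863 − 61·599 = 34767 − 36539 = -1772
S_xx = nΣx² − (Σx)² = 9·483 − 61² = 4347 − 3721 = 626
S_yy = nΣy² − (Σy)² = 9·51421 − 599² = 462789 − 358801 = 103988
r = S_xy / √(S_xx·S_yy) = -1772 / √(626·103988) = -1772 / √65096488 = -1772 / 8068.2395 = -0.2196

-0.2196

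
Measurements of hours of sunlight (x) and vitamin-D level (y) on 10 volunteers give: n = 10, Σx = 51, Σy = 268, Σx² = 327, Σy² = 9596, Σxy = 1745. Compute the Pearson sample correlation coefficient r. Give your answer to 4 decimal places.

0.9412

S_xy = nΣxy − ΣxΣy = 10·1745 − 51·268 = 17450 − 13668 = 3782
S_xx = nΣx² − (Σx)² = 10·327 − 51² = 3270 − 2601 = 669
S_yy = nΣy² − (Σy)² = 10·9596 − 268² = 95960 − 71824 = 24136
r = S_xy / √(S_xx·S_yy) = 3782 / √(669·24136) = 3782 / √16146984 = 3782 / 4018.3310 = 0.9412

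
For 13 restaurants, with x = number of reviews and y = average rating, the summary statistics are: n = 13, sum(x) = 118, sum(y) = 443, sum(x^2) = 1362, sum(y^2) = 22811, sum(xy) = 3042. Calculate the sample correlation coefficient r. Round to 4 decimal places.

-0.6535

S_xy = nΣxy − ΣxΣy = 13·3042 − 118·443 = 39546 − 52274 = -12728
S_xx = nΣx² − (Σx)² = 13·1362 − 118² = 17706 − 13924 = 3782
S_yy = nΣy² − (Σy)² = 13·22811 − 443² = 296543 − 196249 = 100294
r = S_xy / √(S_xx·S_yy) = -12728 / √(3782·100294) = -12728 / √379311908 = -12728 / 19475.9315 = -0.6535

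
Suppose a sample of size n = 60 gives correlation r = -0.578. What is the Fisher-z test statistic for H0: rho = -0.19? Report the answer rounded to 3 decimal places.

-3.527

z_r = atanh(-0.578) = -0.659454,  z_0 = atanh(-0.19) = -0.192337
SE = 1/√(n−3) = 1/√57 = 0.132453
z = (z_r − z_0)/SE = (-0.659454 − (-0.192337)) / 0.132453 = -0.467117 / 0.132453 = -3.527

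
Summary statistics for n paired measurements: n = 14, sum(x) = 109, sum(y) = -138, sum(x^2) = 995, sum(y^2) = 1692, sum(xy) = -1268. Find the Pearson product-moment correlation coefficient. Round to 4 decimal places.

Numerator: nΣxy − (Σx)(Σy) = 14·(-1268) − (109)(-138) = -2710
Denominator: √[(nΣx²−(Σx)²)(nΣy²−(Σy)²)]
  nΣx²−(Σx)² = 14·995 − 11881 = 2049;  nΣy²−(Σy)² = 14·1692 − 19044 = 4644
  √(2049·4644) = √9515556 = 3084.7295
r = -2710 / 3084.7295 = -0.8785

-0.8785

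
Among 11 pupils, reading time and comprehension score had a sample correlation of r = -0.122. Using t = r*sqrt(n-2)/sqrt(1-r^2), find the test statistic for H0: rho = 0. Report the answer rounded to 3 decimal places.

-0.369

t = r·√(n−2) / √(1−r²) with r = -0.122, n = 11
  = -0.122·√9 / √(1 − 0.014884)
  = -0.122·3.000000 / 0.992530
  = -0.366000 / 0.992530 = -0.369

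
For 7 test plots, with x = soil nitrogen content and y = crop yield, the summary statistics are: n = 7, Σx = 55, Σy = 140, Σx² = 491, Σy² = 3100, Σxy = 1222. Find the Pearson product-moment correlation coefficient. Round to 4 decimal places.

0.9181

Numerator: nΣxy − (Σx)(Σy) = 7·1222 − (55)(140) = 854
Denominator: √[(nΣx²−(Σx)²)(nΣy²−(Σy)²)]
  nΣx²−(Σx)² = 7·491 − 3025 = 412;  nΣy²−(Σy)² = 7·3100 − 19600 = 2100
  √(412·2100) = √865200 = 930.1613
r = 854 / 930.1613 = 0.9181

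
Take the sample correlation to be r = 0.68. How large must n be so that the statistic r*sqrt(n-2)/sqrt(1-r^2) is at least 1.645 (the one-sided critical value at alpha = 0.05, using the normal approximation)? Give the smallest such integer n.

6

Need r·√(n−2)/√(1−r²) ≥ 1.645
√(n−2) ≥ 1.645·√(1−0.4624) / 0.68 = 1.645·0.733212 / 0.68 = 1.7737
n−2 ≥ 3.1460  ⇒  n ≥ 5.1460
Smallest integer n = 6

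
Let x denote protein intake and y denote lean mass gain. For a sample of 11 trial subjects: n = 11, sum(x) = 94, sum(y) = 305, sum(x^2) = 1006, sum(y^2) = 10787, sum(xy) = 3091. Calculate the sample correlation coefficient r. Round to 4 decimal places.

Numerator: nΣxy − (Σx)(Σy) = 11·3091 − (94)(305) = 5331
Denominator: √[(nΣx²−(Σx)²)(nΣy²−(Σy)²)]
  nΣx²−(Σx)² = 11·1006 − 8836 = 2230;  nΣy²−(Σy)² = 11·10787 − 93025 = 25632
  √(2230·25632) = √57159360 = 7560.3809
r = 5331 / 7560.3809 = 0.7051

0.7051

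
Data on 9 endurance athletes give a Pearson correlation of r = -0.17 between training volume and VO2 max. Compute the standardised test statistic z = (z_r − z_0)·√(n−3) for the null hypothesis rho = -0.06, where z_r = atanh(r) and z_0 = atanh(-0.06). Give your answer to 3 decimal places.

-0.273

Fisher z: atanh(-0.17) = -0.171667, atanh(-0.06) = -0.060072
z = (z_r − z_0)·√(n−3) = (-0.171667 − (-0.060072))·√6 = -0.111595 · 2.449490 = -0.273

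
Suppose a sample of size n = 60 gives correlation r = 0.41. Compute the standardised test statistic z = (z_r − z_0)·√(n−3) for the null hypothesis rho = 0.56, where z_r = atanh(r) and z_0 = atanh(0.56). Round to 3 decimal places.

-1.489

Fisher z: atanh(0.41) = 0.435611, atanh(0.56) = 0.632833
z = (z_r − z_0)·√(n−3) = (0.435611 − 0.632833)·√57 = -0.197222 · 7.549834 = -1.489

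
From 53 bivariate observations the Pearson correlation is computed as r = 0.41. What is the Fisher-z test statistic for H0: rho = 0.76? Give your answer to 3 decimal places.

-3.964

Fisher z: atanh(0.41) = 0.435611, atanh(0.76) = 0.996215
z = (z_r − z_0)·√(n−3) = (0.435611 − 0.996215)·√50 = -0.560604 · 7.071068 = -3.964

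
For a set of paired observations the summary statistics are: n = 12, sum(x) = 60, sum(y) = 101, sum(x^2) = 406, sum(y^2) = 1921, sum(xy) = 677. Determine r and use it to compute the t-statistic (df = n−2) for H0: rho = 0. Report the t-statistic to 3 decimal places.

1.877

S_xy = nΣxy − ΣxΣy = 12·677 − 60·101 = 8124 − 6060 = 2064
S_xx = nΣx² − (Σx)² = 12·406 − 60² = 4872 − 3600 = 1272
S_yy = nΣy² − (Σy)² = 12·1921 − 101² = 23052 − 10201 = 12851
r = S_xy / √(S_xx·S_yy) = 2064 / √(1272·12851) = 2064 / √16346472 = 2064 / 4043.0770 = 0.5105
t = r·√(n−2)/√(1−r²) = 0.5105·√10 / √(1−0.260610) = 1.614343 / 0.859878 = 1.877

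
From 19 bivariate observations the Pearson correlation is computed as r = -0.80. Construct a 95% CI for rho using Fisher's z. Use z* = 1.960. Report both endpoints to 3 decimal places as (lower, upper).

z_r = atanh(-0.80) = -1.098612;  SE = 1/√(n−3) = 1/√16 = 0.250000
z-limits: -1.098612 ± 1.960·0.250000 = -1.098612 ± 0.490000 = [-1.588612, -0.608612]
ρ-limits: (tanh -1.588612, tanh -0.608612) = (-0.920, -0.543)

(-0.920, -0.543)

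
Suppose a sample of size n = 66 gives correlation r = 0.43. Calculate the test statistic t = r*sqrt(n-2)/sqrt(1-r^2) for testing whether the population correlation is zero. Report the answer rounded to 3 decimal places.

3.810

1 − r² = 1 − 0.1849 = 0.8151;  √(1−r²) = 0.902829
√(n−2) = √64 = 8.000000
t = r·√(n−2)/√(1−r²) = 0.43 · 8.000000 / 0.902829 = 3.810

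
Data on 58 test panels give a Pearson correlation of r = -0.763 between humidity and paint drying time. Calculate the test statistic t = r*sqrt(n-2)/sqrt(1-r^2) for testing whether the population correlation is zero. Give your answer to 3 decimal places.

-8.833

t = r·√(n−2) / √(1−r²) with r = -0.763, n = 58
  = -0.763·√56 / √(1 − 0.582169)
  = -0.763·7.483315 / 0.646398
  = -5.709769 / 0.646398 = -8.833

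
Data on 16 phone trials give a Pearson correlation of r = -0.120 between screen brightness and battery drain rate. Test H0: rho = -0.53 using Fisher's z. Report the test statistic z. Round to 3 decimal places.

1.693

Fisher z: atanh(-0.120) = -0.120581, atanh(-0.53) = -0.590145
z = (z_r − z_0)·√(n−3) = (-0.120581 − (-0.590145))·√13 = 0.469564 · 3.605551 = 1.693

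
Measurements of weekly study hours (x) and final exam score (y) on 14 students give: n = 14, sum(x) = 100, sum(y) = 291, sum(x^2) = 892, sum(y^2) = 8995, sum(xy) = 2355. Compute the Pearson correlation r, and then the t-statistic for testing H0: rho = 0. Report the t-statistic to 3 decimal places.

S_xy = nΣxy − ΣxΣy = 14·2355 − 100·291 = 32970 − 29100 = 3870
S_xx = nΣx² − (Σx)² = 14·892 − 100² = 12488 − 10000 = 2488
S_yy = nΣy² − (Σy)² = 14·8995 − 291² = 125930 − 84681 = 41249
r = S_xy / √(S_xx·S_yy) = 3870 / √(2488·41249) = 3870 / √102627512 = 3870 / 10130.5238 = 0.3820
t = r·√(n−2)/√(1−r²) = 0.3820·√12 / √(1−0.145924) = 1.323287 / 0.924162 = 1.432

1.432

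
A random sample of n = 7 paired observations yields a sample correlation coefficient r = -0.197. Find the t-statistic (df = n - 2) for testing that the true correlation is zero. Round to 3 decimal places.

-0.449

1 − r² = 1 − 0.038809 = 0.961191;  √(1−r²) = 0.980403
√(n−2) = √5 = 2.236068
t = r·√(n−2)/√(1−r²) = -0.197 · 2.236068 / 0.980403 = -0.449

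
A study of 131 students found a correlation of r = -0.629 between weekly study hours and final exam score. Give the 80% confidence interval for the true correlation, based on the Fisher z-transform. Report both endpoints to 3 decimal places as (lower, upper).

z_r = atanh(-0.629) = -0.739760;  SE = 1/√(n−3) = 1/√128 = 0.088388
z-limits: -0.739760 ± 1.282·0.088388 = -0.739760 ± 0.113313 = [-0.853073, -0.626447]
ρ-limits: (tanh -0.853073, tanh -0.626447) = (-0.693, -0.556)

(-0.693, -0.556)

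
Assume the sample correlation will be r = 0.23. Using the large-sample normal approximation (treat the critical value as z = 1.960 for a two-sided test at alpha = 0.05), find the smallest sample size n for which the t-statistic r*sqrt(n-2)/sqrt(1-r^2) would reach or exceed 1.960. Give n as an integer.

71

r√(n−2)/√(1−r²) ≥ 1.960  ⇔  n−2 ≥ (1.960)²·(1−r²)/r²
(1−r²)/r² = (1−0.0529)/0.0529 = 17.9036
n ≥ 2 + 3.8416·17.9036 = 2 + 68.7785 = 70.7785
⌈70.7785⌉ = 71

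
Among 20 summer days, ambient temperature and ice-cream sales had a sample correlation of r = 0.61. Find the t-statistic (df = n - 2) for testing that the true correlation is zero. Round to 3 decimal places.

3.266

1 − r² = 1 − 0.3721 = 0.6279;  √(1−r²) = 0.792401
√(n−2) = √18 = 4.242641
t = r·√(n−2)/√(1−r²) = 0.61 · 4.242641 / 0.792401 = 3.266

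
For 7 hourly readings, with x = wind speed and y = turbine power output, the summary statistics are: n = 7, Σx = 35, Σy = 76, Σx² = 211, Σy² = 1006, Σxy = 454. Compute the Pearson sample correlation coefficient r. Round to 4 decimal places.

Numerator: nΣxy − (Σx)(Σy) = 7·454 − (35)(76) = 518
Denominator: √[(nΣx²−(Σx)²)(nΣy²−(Σy)²)]
  nΣx²−(Σx)² = 7·211 − 1225 = 252;  nΣy²−(Σy)² = 7·1006 − 5776 = 1266
  √(252·1266) = √319032 = 564.8292
r = 518 / 564.8292 = 0.9171

0.9171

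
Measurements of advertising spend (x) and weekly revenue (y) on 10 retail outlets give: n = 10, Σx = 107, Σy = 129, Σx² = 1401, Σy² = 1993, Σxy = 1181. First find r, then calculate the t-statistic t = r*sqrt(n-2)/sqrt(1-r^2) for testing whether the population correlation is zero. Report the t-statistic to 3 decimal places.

-2.672

Numerator: nΣxy − (Σx)(Σy) = 10·1181 − (107)(129) = -1993
Denominator: √[(nΣx²−(Σx)²)(nΣy²−(Σy)²)]
  nΣx²−(Σx)² = 10·1401 − 11449 = 2561;  nΣy²−(Σy)² = 10·1993 − 16641 = 3289
  √(2561·3289) = √8423129 = 2902.2627
r = -1993 / 2902.2627 = -0.6867
t = r·√(n−2)/√(1−r²) = -0.6867·√8 / √(1−0.471557) = -1.942281 / 0.726941 = -2.672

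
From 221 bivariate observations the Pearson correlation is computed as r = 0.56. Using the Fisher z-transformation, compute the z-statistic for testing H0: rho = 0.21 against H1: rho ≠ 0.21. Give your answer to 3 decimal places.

6.196

Fisher z: atanh(0.56) = 0.632833, atanh(0.21) = 0.213171
z = (z_r − z_0)·√(n−3) = (0.632833 − 0.213171)·√218 = 0.419662 · 14.764823 = 6.196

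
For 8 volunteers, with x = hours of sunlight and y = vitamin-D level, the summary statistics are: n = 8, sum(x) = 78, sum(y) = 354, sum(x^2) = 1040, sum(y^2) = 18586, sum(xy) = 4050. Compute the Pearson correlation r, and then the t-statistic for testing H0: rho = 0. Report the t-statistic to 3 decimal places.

2.165

S_xy = nΣxy − ΣxΣy = 8·4050 − 78·354 = 32400 − 27612 = 4788
S_xx = nΣx² − (Σx)² = 8·1040 − 78² = 8320 − 6084 = 2236
S_yy = nΣy² − (Σy)² = 8·18586 − 354² = 148688 − 125316 = 23372
r = S_xy / √(S_xx·S_yy) = 4788 / √(2236·23372) = 4788 / √52259792 = 4788 / 7229.0934 = 0.6623
t = r·√(n−2)/√(1−r²) = 0.6623·√6 / √(1−0.438641) = 1.622297 / 0.749239 = 2.165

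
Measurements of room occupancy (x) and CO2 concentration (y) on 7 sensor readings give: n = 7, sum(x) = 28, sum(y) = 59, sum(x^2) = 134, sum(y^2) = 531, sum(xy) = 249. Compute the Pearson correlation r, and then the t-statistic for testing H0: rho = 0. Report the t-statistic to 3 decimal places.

1.215

S_xy = nΣxy − ΣxΣy = 7·249 − 28·59 = 1743 − 1652 = 91
S_xx = nΣx² − (Σx)² = 7·134 − 28² = 938 − 784 = 154
S_yy = nΣy² − (Σy)² = 7·531 − 59² = 3717 − 3481 = 236
r = S_xy / √(S_xx·S_yy) = 91 / √(154·236) = 91 / √36344 = 91 / 190.6410 = 0.4773
t = r·√(n−2)/√(1−r²) = 0.4773·√5 / √(1−0.227815) = 1.067275 / 0.878741 = 1.215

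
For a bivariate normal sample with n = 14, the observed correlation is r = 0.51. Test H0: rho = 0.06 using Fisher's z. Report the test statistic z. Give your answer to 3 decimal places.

1.667

Fisher z: atanh(0.51) = 0.562730, atanh(0.06) = 0.060072
z = (z_r − z_0)·√(n−3) = (0.562730 − 0.060072)·√11 = 0.502658 · 3.316625 = 1.667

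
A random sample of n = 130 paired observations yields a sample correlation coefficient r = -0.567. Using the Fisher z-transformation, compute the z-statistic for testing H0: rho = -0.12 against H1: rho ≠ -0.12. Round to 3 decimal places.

-5.888

z_r = atanh(-0.567) = -0.643090,  z_0 = atanh(-0.12) = -0.120581
SE = 1/√(n−3) = 1/√127 = 0.088736
z = (z_r − z_0)/SE = (-0.643090 − (-0.120581)) / 0.088736 = -0.522509 / 0.088736 = -5.888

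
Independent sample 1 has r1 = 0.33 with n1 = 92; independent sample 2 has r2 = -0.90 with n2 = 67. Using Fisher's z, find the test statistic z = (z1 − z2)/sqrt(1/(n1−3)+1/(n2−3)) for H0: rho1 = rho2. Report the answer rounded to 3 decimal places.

z1 = atanh(0.33) = 0.342828,  z2 = atanh(-0.90) = -1.472219
SE = √(1/(n1−3) + 1/(n2−3)) = √(1/89 + 1/64) = √(0.0112360 + 0.0156250) = √0.0268610 = 0.163893
z = (z1 − z2)/SE = (0.342828 − (-1.472219)) / 0.163893 = 1.815047 / 0.163893 = 11.075

11.075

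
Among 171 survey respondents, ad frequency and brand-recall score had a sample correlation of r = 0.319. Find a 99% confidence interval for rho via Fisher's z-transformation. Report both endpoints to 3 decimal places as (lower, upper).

z_r = atanh(0.319) = 0.330533;  SE = 1/√(n−3) = 1/√168 = 0.077152
z-limits: 0.330533 ± 2.576·0.077152 = 0.330533 ± 0.198744 = [0.131789, 0.529277]
ρ-limits: (tanh 0.131789, tanh 0.529277) = (0.131, 0.485)

(0.131, 0.485)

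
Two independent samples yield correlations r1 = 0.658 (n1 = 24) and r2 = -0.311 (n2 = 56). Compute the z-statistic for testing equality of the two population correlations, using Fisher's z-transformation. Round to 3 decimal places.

4.308

z1 = atanh(0.658) = 0.789278,  z2 = atanh(-0.311) = -0.321652
SE = √(1/(n1−3) + 1/(n2−3)) = √(1/21 + 1/53) = √(0.0476190 + 0.0188679) = √0.0664869 = 0.257851
z = (z1 − z2)/SE = (0.789278 − (-0.321652)) / 0.257851 = 1.110930 / 0.257851 = 4.308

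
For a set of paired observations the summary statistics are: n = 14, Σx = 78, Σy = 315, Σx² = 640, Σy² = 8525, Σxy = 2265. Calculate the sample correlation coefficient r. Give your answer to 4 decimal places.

Numerator: nΣxy − (Σx)(Σy) = 14·2265 − (78)(315) = 7140
Denominator: √[(nΣx²−(Σx)²)(nΣy²−(Σy)²)]
  nΣx²−(Σx)² = 14·640 − 6084 = 2876;  nΣy²−(Σy)² = 14·8525 − 99225 = 20125
  √(2876·20125) = √57879500 = 7607.8578
r = 7140 / 7607.8578 = 0.9385

0.9385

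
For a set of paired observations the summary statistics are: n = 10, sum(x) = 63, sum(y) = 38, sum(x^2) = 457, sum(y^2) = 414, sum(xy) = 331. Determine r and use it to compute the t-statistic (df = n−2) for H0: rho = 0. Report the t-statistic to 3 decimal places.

S_xy = nΣxy − ΣxΣy = 10·331 − 63·38 = 3310 − 2394 = 916
S_xx = nΣx² − (Σx)² = 10·457 − 63² = 4570 − 3969 = 601
S_yy = nΣy² − (Σy)² = 10·414 − 38² = 4140 − 1444 = 2696
r = S_xy / √(S_xx·S_yy) = 916 / √(601·2696) = 916 / √1620296 = 916 / 1272.9085 = 0.7196
t = r·√(n−2)/√(1−r²) = 0.7196·√8 / √(1−0.517824) = 2.035336 / 0.694389 = 2.931

2.931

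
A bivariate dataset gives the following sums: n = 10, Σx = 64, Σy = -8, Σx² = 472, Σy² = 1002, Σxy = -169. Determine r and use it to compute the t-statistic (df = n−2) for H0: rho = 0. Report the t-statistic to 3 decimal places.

Numerator: nΣxy − (Σx)(Σy) = 10·(-169) − (64)(-8) = -1178
Denominator: √[(nΣx²−(Σx)²)(nΣy²−(Σy)²)]
  nΣx²−(Σx)² = 10·472 − 4096 = 624;  nΣy²−(Σy)² = 10·1002 − 64 = 9956
  √(624·9956) = √6212544 = 2492.4975
r = -1178 / 2492.4975 = -0.4726
t = r·√(n−2)/√(1−r²) = -0.4726·√8 / √(1−0.223351) = -1.336715 / 0.881277 = -1.517

-1.517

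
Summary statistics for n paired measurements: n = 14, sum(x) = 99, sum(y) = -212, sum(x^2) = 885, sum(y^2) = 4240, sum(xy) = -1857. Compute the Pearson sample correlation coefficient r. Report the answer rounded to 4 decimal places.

-0.8201

Numerator: nΣxy − (Σx)(Σy) = 14·(-1857) − (99)(-212) = -5010
Denominator: √[(nΣx²−(Σx)²)(nΣy²−(Σy)²)]
  nΣx²−(Σx)² = 14·885 − 9801 = 2589;  nΣy²−(Σy)² = 14·4240 − 44944 = 14416
  √(2589·14416) = √37323024 = 6109.2572
r = -5010 / 6109.2572 = -0.8201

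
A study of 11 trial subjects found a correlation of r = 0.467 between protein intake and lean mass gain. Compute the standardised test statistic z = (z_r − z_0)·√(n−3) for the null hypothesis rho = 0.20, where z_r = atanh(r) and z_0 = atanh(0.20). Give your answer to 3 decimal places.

0.858

Fisher z: atanh(0.467) = 0.506227, atanh(0.20) = 0.202733
z = (z_r − z_0)·√(n−3) = (0.506227 − 0.202733)·√8 = 0.303494 · 2.828427 = 0.858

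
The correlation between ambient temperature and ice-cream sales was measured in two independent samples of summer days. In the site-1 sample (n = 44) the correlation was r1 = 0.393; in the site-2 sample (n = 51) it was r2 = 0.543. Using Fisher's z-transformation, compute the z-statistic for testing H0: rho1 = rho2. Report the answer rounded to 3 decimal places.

z1 = atanh(0.393) = 0.415343,  z2 = atanh(0.543) = 0.608400
SE = √(1/(n1−3) + 1/(n2−3)) = √(1/41 + 1/48) = √(0.0243902 + 0.0208333) = √0.0452235 = 0.212658
z = (z1 − z2)/SE = (0.415343 − 0.608400) / 0.212658 = -0.193057 / 0.212658 = -0.908

-0.908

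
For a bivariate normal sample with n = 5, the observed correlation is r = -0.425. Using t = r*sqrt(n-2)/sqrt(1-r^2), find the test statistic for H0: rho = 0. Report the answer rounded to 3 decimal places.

-0.813

1 − r² = 1 − 0.180625 = 0.819375;  √(1−r²) = 0.905193
√(n−2) = √3 = 1.732051
t = r·√(n−2)/√(1−r²) = -0.425 · 1.732051 / 0.905193 = -0.813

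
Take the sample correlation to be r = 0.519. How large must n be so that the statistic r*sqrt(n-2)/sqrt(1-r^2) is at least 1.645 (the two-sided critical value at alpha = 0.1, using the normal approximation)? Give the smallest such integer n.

r√(n−2)/√(1−r²) ≥ 1.645  ⇔  n−2 ≥ (1.645)²·(1−r²)/r²
(1−r²)/r² = (1−0.269361)/0.269361 = 2.7125
n ≥ 2 + 2.706025·2.7125 = 2 + 7.3401 = 9.3401
⌈9.3401⌉ = 10

10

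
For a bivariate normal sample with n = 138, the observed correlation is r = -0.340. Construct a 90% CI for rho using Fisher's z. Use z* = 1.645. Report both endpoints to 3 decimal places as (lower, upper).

(-0.459, -0.209)

z_r = atanh(-0.340) = -0.354093;  SE = 1/√(n−3) = 1/√135 = 0.086066
z-limits: -0.354093 ± 1.645·0.086066 = -0.354093 ± 0.141579 = [-0.495672, -0.212514]
ρ-limits: (tanh -0.495672, tanh -0.212514) = (-0.459, -0.209)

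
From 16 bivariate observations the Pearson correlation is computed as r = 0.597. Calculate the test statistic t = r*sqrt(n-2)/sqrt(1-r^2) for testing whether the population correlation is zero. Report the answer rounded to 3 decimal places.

1 − r² = 1 − 0.356409 = 0.643591;  √(1−r²) = 0.802241
√(n−2) = √14 = 3.741657
t = r·√(n−2)/√(1−r²) = 0.597 · 3.741657 / 0.802241 = 2.784

2.784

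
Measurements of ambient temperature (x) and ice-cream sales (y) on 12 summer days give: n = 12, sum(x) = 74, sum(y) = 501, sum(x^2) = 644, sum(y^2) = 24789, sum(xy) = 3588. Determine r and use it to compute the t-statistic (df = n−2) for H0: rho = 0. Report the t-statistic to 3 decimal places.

S_xy = nΣxy − ΣxΣy = 12·3588 − 74·501 = 43056 − 37074 = 5982
S_xx = nΣx² − (Σx)² = 12·644 − 74² = 7728 − 5476 = 2252
S_yy = nΣy² − (Σy)² = 12·24789 − 501² = 297468 − 251001 = 46467
r = S_xy / √(S_xx·S_yy) = 5982 / √(2252·46467) = 5982 / √104643684 = 5982 / 10229.5496 = 0.5848
t = r·√(n−2)/√(1−r²) = 0.5848·√10 / √(1−0.341991) = 1.849300 / 0.811178 = 2.280

2.280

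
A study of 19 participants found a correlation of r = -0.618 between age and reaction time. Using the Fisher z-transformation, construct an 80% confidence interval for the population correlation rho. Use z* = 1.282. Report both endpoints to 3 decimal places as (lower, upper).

z_r = atanh(-0.618) = -0.721763;  SE = 1/√(n−3) = 1/√16 = 0.250000
z-limits: -0.721763 ± 1.282·0.250000 = -0.721763 ± 0.320500 = [-1.042263, -0.401263]
ρ-limits: (tanh -1.042263, tanh -0.401263) = (-0.779, -0.381)

(-0.779, -0.381)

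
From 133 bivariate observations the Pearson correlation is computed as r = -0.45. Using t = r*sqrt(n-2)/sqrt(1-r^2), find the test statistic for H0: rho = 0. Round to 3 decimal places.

-5.767

1 − r² = 1 − 0.2025 = 0.7975;  √(1−r²) = 0.893029
√(n−2) = √131 = 11.445523
t = r·√(n−2)/√(1−r²) = -0.45 · 11.445523 / 0.893029 = -5.767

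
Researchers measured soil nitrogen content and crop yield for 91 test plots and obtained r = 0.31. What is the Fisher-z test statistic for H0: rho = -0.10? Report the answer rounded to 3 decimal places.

3.948

z_r = atanh(0.31) = 0.320545,  z_0 = atanh(-0.10) = -0.100335
SE = 1/√(n−3) = 1/√88 = 0.106600
z = (z_r − z_0)/SE = (0.320545 − (-0.100335)) / 0.106600 = 0.420880 / 0.106600 = 3.948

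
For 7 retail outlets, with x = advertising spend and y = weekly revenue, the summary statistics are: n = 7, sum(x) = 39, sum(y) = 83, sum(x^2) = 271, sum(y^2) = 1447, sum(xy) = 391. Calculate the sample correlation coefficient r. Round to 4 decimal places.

Numerator: nΣxy − (Σx)(Σy) = 7·391 − (39)(83) = -500
Denominator: √[(nΣx²−(Σx)²)(nΣy²−(Σy)²)]
  nΣx²−(Σx)² = 7·271 − 1521 = 376;  nΣy²−(Σy)² = 7·1447 − 6889 = 3240
  √(376·3240) = √1218240 = 1103.7391
r = -500 / 1103.7391 = -0.4530

-0.4530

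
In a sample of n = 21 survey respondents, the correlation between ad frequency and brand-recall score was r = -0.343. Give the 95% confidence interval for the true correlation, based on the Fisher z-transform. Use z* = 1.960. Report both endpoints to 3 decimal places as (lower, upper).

z_r = atanh(-0.343) = -0.357489;  SE = 1/√(n−3) = 1/√18 = 0.235702
z-limits: -0.357489 ± 1.960·0.235702 = -0.357489 ± 0.461976 = [-0.819465, 0.104487]
ρ-limits: (tanh -0.819465, tanh 0.104487) = (-0.675, 0.104)

(-0.675, 0.104)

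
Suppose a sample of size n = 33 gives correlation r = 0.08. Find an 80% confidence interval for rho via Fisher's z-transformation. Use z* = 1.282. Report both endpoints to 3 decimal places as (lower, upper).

z_r = atanh(0.08) = 0.080171;  SE = 1/√(n−3) = 1/√30 = 0.182574
z-limits: 0.080171 ± 1.282·0.182574 = 0.080171 ± 0.234060 = [-0.153889, 0.314231]
ρ-limits: (tanh -0.153889, tanh 0.314231) = (-0.153, 0.304)

(-0.153, 0.304)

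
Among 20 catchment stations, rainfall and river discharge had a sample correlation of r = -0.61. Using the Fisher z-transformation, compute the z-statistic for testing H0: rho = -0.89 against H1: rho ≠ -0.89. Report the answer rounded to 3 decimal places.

2.940

z_r = atanh(-0.61) = -0.708921,  z_0 = atanh(-0.89) = -1.421926
SE = 1/√(n−3) = 1/√17 = 0.242536
z = (z_r − z_0)/SE = (-0.708921 − (-1.421926)) / 0.242536 = 0.713005 / 0.242536 = 2.940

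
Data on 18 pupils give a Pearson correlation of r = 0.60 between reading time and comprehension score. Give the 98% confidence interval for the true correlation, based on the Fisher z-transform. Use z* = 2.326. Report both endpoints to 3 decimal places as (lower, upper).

(0.092, 0.860)

z_r = atanh(0.60) = 0.693147;  SE = 1/√(n−3) = 1/√15 = 0.258199
z-limits: 0.693147 ± 2.326·0.258199 = 0.693147 ± 0.600571 = [0.092576, 1.293718]
ρ-limits: (tanh 0.092576, tanh 1.293718) = (0.092, 0.860)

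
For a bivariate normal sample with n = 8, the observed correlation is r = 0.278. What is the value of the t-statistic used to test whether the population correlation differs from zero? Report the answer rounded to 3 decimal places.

1 − r² = 1 − 0.077284 = 0.922716;  √(1−r²) = 0.960581
√(n−2) = √6 = 2.449490
t = r·√(n−2)/√(1−r²) = 0.278 · 2.449490 / 0.960581 = 0.709

0.709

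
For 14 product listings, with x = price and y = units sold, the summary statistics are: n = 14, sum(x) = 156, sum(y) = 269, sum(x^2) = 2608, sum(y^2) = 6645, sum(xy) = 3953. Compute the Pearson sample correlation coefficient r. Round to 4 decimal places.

Numerator: nΣxy − (Σx)(Σy) = 14·3953 − (156)(269) = 13378
Denominator: √[(nΣx²−(Σx)²)(nΣy²−(Σy)²)]
  nΣx²−(Σx)² = 14·2608 − 24336 = 12176;  nΣy²−(Σy)² = 14·6645 − 72361 = 20669
  √(12176·20669) = √251665744 = 15863.9763
r = 13378 / 15863.9763 = 0.8433

0.8433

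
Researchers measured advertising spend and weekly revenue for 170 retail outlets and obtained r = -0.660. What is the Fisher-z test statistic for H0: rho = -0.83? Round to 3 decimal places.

z_r = atanh(-0.660) = -0.792814,  z_0 = atanh(-0.83) = -1.188136
SE = 1/√(n−3) = 1/√167 = 0.077382
z = (z_r − z_0)/SE = (-0.792814 − (-1.188136)) / 0.077382 = 0.395322 / 0.077382 = 5.109

5.109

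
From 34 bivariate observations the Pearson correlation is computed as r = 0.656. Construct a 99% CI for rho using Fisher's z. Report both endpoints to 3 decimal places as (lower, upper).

z_r = atanh(0.656) = 0.785759;  SE = 1/√(n−3) = 1/√31 = 0.179605
z-limits: 0.785759 ± 2.576·0.179605 = 0.785759 ± 0.462662 = [0.323097, 1.248421]
ρ-limits: (tanh 0.323097, tanh 1.248421) = (0.312, 0.848)

(0.312, 0.848)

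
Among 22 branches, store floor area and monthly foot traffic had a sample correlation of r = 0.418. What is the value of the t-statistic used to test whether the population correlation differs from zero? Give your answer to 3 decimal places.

1 − r² = 1 − 0.174724 = 0.825276;  √(1−r²) = 0.908447
√(n−2) = √20 = 4.472136
t = r·√(n−2)/√(1−r²) = 0.418 · 4.472136 / 0.908447 = 2.058

2.058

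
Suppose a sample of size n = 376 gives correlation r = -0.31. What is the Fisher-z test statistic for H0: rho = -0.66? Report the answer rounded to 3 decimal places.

z_r = atanh(-0.31) = -0.320545,  z_0 = atanh(-0.66) = -0.792814
SE = 1/√(n−3) = 1/√373 = 0.051778
z = (z_r − z_0)/SE = (-0.320545 − (-0.792814)) / 0.051778 = 0.472269 / 0.051778 = 9.121

9.121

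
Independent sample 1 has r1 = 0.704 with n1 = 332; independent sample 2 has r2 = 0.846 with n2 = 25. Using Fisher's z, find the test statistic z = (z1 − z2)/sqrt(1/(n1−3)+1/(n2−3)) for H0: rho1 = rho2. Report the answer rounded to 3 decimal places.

-1.665

z1 = atanh(0.704) = 0.875187,  z2 = atanh(0.846) = 1.241912
SE = √(1/(n1−3) + 1/(n2−3)) = √(1/329 + 1/22) = √(0.0030395 + 0.0454545) = √0.0484940 = 0.220214
z = (z1 − z2)/SE = (0.875187 − 1.241912) / 0.220214 = -0.366725 / 0.220214 = -1.665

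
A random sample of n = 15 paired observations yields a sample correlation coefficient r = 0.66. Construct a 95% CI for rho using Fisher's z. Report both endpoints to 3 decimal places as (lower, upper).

(0.223, 0.876)

z_r = atanh(0.66) = 0.792814;  SE = 1/√(n−3) = 1/√12 = 0.288675
z-limits: 0.792814 ± 1.960·0.288675 = 0.792814 ± 0.565803 = [0.227011, 1.358617]
ρ-limits: (tanh 0.227011, tanh 1.358617) = (0.223, 0.876)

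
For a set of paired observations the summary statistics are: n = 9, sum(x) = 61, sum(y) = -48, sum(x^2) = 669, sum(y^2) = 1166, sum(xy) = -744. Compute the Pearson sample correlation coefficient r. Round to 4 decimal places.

S_xy = nΣxy − ΣxΣy = 9·(-744) − 61·(-48) = -6696 − (-2928) = -3768
S_xx = nΣx² − (Σx)² = 9·669 − 61² = 6021 − 3721 = 2300
S_yy = nΣy² − (Σy)² = 9·1166 − (-48)² = 10494 − 2304 = 8190
r = S_xy / √(S_xx·S_yy) = -3768 / √(2300·8190) = -3768 / √18837000 = -3768 / 4340.1613 = -0.8682

-0.8682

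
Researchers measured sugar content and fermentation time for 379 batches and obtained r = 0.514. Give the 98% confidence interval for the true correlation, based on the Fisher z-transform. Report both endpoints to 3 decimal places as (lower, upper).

(0.420, 0.597)

Fisher z: z_r = atanh(r) = ½·ln((1+0.514)/(1−0.514)) = 0.568151
SE(z) = 1/√(n−3) = 1/√376 = 0.051571
98% ⇒ z* = 2.326; margin = 2.326·0.051571 = 0.119954
CI on z-scale: (0.448197, 0.688105)
Back-transform: tanh(0.448197) = 0.420416, tanh(0.688105) = 0.596763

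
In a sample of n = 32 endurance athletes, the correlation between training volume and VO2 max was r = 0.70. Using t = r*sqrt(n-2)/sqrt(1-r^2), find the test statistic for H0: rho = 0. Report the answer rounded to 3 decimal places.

5.369

t = r·√(n−2) / √(1−r²) with r = 0.70, n = 32
  = 0.70·√30 / √(1 − 0.4900)
  = 0.70·5.477226 / 0.714143
  = 3.834058 / 0.714143 = 5.369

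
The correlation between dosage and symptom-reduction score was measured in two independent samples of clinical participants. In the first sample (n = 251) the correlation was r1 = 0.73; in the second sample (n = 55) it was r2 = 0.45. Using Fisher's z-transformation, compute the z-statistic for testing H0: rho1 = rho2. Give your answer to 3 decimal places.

2.911

Fisher z-transforms: z1 = atanh(0.73) = 0.928727, z2 = atanh(0.45) = 0.484700; difference d = 0.444027
Var(d) = 1/248 + 1/52 = 0.0040323 + 0.0192308 = 0.0232631
z = d/√Var(d) = 0.444027 / √0.0232631 = 0.444027 / 0.152522 = 2.911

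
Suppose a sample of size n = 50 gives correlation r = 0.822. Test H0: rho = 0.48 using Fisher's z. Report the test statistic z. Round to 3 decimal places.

4.387

Fisher z: atanh(0.822) = 1.162953, atanh(0.48) = 0.522984
z = (z_r − z_0)·√(n−3) = (1.162953 − 0.522984)·√47 = 0.639969 · 6.855655 = 4.387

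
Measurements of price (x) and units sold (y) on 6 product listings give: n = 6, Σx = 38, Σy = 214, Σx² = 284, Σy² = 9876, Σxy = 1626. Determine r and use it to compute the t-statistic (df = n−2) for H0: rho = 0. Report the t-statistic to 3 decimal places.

S_xy = nΣxy − ΣxΣy = 6·1626 − 38·214 = 9756 − 8132 = 1624
S_xx = nΣx² − (Σx)² = 6·284 − 38² = 1704 − 1444 = 260
S_yy = nΣy² − (Σy)² = 6·9876 − 214² = 59256 − 45796 = 13460
r = S_xy / √(S_xx·S_yy) = 1624 / √(260·13460) = 1624 / √3499600 = 1624 / 1870.7218 = 0.8681
t = r·√(n−2)/√(1−r²) = 0.8681·√4 / √(1−0.753598) = 1.736200 / 0.496389 = 3.498

3.498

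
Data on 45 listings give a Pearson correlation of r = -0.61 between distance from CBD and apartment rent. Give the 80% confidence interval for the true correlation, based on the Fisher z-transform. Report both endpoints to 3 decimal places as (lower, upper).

z_r = atanh(-0.61) = -0.708921;  SE = 1/√(n−3) = 1/√42 = 0.154303
z-limits: -0.708921 ± 1.282·0.154303 = -0.708921 ± 0.197816 = [-0.906737, -0.511105]
ρ-limits: (tanh -0.906737, tanh -0.511105) = (-0.720, -0.471)

(-0.720, -0.471)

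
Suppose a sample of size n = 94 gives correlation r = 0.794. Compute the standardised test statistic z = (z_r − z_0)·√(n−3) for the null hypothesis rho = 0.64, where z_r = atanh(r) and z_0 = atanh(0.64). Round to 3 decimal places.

3.091

Fisher z: atanh(0.794) = 1.082163, atanh(0.64) = 0.758174
z = (z_r − z_0)·√(n−3) = (1.082163 − 0.758174)·√91 = 0.323989 · 9.539392 = 3.091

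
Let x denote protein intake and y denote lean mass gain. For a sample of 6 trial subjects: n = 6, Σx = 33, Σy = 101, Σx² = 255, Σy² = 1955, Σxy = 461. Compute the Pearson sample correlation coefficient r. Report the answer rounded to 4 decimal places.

-0.6905

S_xy = nΣxy − ΣxΣy = 6·461 − 33·101 = 2766 − 3333 = -567
S_xx = nΣx² − (Σx)² = 6·255 − 33² = 1530 − 1089 = 441
S_yy = nΣy² − (Σy)² = 6·1955 − 101² = 11730 − 10201 = 1529
r = S_xy / √(S_xx·S_yy) = -567 / √(441·1529) = -567 / √674289 = -567 / 821.1510 = -0.6905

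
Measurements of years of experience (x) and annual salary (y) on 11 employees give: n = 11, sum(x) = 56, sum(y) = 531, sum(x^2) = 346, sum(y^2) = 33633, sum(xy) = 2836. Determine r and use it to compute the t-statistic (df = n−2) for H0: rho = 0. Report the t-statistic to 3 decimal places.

0.581

S_xy = nΣxy − ΣxΣy = 11·2836 − 56·531 = 31196 − 29736 = 1460
S_xx = nΣx² − (Σx)² = 11·346 − 56² = 3806 − 3136 = 670
S_yy = nΣy² − (Σy)² = 11·33633 − 531² = 369963 − 281961 = 88002
r = S_xy / √(S_xx·S_yy) = 1460 / √(670·88002) = 1460 / √58961340 = 1460 / 7678.6288 = 0.1901
t = r·√(n−2)/√(1−r²) = 0.1901·√9 / √(1−0.036138) = 0.570300 / 0.981765 = 0.581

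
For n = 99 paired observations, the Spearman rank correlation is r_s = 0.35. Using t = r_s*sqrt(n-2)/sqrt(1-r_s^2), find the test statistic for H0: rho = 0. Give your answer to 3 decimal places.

3.680

1 − r_s² = 1 − 0.1225 = 0.8775;  √(1−r_s²) = 0.936750
√(n−2) = √97 = 9.848858
t = r_s·√(n−2)/√(1−r_s²) = 0.35 · 9.848858 / 0.936750 = 3.680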